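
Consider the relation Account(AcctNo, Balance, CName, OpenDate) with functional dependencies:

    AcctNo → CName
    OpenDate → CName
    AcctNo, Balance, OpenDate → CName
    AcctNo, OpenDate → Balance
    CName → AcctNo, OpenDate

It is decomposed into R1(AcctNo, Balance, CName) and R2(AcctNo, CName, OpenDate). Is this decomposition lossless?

Common attributes: R1 ∩ R2 = {AcctNo, CName}.
Closure of {AcctNo, CName}: CName → AcctNo, OpenDate applies, adding OpenDate; AcctNo, OpenDate → Balance applies, adding Balance. So (AcctNo, CName)⁺ = {AcctNo, Balance, CName, OpenDate}.
This closure contains every attribute of R1, so R1 ∩ R2 → R1. The join is lossless.

Yes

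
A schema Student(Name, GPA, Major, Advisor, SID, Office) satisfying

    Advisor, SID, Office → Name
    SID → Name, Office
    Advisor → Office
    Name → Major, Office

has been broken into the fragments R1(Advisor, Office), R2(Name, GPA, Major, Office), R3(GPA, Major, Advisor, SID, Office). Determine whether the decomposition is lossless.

Chase test. Columns are Name, GPA, Major, Advisor, SID, Office; row i has aⱼ where attribute j ∈ Ri, else bᵢⱼ.
Initial tableau (one row per fragment):
  row 1: b11 b12 b13 a4 b15 a6
  row 2: a1 a2 a3 b24 b25 a6
  row 3: b31 a2 a3 a4 a5 a6
No row becomes fully distinguished — the join is lossy.

No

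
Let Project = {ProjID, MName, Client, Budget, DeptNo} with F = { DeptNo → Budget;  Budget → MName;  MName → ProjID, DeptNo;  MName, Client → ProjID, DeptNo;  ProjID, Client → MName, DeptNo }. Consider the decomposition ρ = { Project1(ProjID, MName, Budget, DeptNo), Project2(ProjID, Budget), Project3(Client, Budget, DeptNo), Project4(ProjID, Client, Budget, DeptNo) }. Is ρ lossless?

Yes

Chase test. Columns are ProjID, MName, Client, Budget, DeptNo; row i has aⱼ where attribute j ∈ Projecti, else bᵢⱼ.
Initial tableau (one row per fragment):
  row 1: a1 a2 b13 a4 a5
  row 2: a1 b22 b23 a4 b25
  row 3: b31 b32 a3 a4 a5
  row 4: a1 b42 a3 a4 a5
Rows 1 and 2 agree on Budget; apply Budget→MName and equate their MName entries.
Rows 1 and 3 agree on Budget; apply Budget→MName and equate their MName entries.
Rows 1 and 4 agree on Budget; apply Budget→MName and equate their MName entries.
Rows 1 and 2 agree on MName; apply MName→ProjID, DeptNo and equate their ProjID, DeptNo entries.
Rows 1 and 3 agree on MName; apply MName→ProjID, DeptNo and equate their ProjID, DeptNo entries.
Row 3 is now all distinguished symbols — the join is lossless.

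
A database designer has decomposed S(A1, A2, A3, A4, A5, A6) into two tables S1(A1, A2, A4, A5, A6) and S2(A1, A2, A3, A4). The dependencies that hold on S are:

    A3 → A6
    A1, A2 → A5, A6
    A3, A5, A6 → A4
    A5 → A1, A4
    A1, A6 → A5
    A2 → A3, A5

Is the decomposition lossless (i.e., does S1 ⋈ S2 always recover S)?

Yes

Common attributes: S1 ∩ S2 = {A1, A2, A4}.
Closure of {A1, A2, A4}: A1, A2 → A5, A6 applies, adding A5, A6; A2 → A3, A5 applies, adding A3. So (A1, A2, A4)⁺ = {A1, A2, A3, A4, A5, A6}.
This closure contains every attribute of S1, so S1 ∩ S2 → S1. The join is lossless.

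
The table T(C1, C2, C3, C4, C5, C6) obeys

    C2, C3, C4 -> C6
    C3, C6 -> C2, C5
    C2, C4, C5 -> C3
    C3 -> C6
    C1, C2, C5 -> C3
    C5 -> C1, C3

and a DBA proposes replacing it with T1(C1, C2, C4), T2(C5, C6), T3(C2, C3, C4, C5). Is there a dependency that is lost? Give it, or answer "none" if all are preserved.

Check C5 → C1, C3: no single fragment contains all of {C1, C3, C5}, and the restricted closure of {C5} across the fragments never reaches {C1, C3}.
C2, C3, C4 → C6 is preserved.
C3, C6 → C2, C5 is preserved.
C2, C4, C5 → C3 is preserved.
C3 → C6 is preserved.
C1, C2, C5 → C3 is preserved.

C5 -> C1, C3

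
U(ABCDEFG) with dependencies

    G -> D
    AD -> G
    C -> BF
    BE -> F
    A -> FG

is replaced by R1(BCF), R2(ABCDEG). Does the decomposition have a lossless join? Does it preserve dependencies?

lossless but not dependency-preserving

Lossless test: (BC)⁺ = {BCF}, which contains all of one fragment — lossless.
Dependency preservation: the restricted closure of {BE} across the fragments never reaches {F}, so BE → F cannot be enforced without a join — not preserved.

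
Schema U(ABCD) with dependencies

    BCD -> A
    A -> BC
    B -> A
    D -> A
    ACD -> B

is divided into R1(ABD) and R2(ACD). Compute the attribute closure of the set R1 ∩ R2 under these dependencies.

R1 ∩ R2 = {AD}.
A → BC applies, adding BC
Closure: {ABCD}.

ABCD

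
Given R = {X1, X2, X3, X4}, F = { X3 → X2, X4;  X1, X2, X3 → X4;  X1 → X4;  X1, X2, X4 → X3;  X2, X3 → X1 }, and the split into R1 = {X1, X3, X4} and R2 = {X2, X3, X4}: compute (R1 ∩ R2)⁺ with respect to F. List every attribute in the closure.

X1, X2, X3, X4

R1 ∩ R2 = {X3, X4}.
X3 → X2, X4 applies, adding X2
X2, X3 → X1 applies, adding X1
Closure: {X1, X2, X3, X4}.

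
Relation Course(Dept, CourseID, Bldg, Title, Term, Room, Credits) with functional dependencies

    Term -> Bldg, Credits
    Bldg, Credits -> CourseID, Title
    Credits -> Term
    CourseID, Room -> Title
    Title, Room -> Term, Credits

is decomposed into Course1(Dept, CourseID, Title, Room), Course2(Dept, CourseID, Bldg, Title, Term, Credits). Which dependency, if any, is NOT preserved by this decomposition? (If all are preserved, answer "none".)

Title, Room -> Term, Credits

Check Title, Room → Term, Credits: no single fragment contains all of {Title, Term, Room, Credits}, and the restricted closure of {Title, Room} across the fragments never reaches {Term, Credits}.
Term → Bldg, Credits is preserved.
Bldg, Credits → CourseID, Title is preserved.
Credits → Term is preserved.
CourseID, Room → Title is preserved.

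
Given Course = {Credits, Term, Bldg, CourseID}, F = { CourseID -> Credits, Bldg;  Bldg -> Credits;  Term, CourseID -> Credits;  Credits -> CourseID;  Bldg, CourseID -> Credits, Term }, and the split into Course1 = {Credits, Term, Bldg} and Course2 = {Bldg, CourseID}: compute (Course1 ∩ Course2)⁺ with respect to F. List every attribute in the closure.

Credits, Term, Bldg, CourseID

Course1 ∩ Course2 = {Bldg}.
Bldg → Credits applies, adding Credits
Credits → CourseID applies, adding CourseID
Bldg, CourseID → Credits, Term applies, adding Term
Closure: {Credits, Term, Bldg, CourseID}.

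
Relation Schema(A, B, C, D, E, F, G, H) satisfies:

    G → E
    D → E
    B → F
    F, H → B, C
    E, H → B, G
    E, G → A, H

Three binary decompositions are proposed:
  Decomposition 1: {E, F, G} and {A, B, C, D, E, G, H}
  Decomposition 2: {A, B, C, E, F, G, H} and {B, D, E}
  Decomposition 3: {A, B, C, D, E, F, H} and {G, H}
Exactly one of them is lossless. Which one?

Decomposition 1: common = {E, G}, closure = {A, B, C, E, F, G, H} → lossless.
Decomposition 2: common = {B, E}, closure = {B, E, F} → lossy.
Decomposition 3: common = {H}, closure = {H} → lossy.

Decomposition 1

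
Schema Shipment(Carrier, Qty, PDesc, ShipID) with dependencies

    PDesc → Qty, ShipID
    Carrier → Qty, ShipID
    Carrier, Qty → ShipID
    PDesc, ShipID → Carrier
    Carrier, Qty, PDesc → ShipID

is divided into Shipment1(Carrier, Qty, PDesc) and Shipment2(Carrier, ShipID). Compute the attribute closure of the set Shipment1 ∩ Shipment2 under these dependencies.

Carrier, Qty, ShipID

Shipment1 ∩ Shipment2 = {Carrier}.
Carrier → Qty, ShipID applies, adding Qty, ShipID
Closure: {Carrier, Qty, ShipID}.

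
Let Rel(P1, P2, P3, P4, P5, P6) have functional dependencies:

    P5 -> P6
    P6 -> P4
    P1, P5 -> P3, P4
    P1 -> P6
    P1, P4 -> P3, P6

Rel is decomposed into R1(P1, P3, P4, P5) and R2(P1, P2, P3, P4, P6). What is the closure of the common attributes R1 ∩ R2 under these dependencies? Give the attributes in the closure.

R1 ∩ R2 = {P1, P3, P4}.
P1 → P6 applies, adding P6
Closure: {P1, P3, P4, P6}.

P1, P3, P4, P6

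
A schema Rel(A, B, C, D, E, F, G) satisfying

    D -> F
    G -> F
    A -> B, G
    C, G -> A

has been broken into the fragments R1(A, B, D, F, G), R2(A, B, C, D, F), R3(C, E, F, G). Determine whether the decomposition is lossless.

No

Chase test. Columns are A, B, C, D, E, F, G; row i has aⱼ where attribute j ∈ Ri, else bᵢⱼ.
Initial tableau (one row per fragment):
  row 1: a1 a2 b13 a4 b15 a6 a7
  row 2: a1 a2 a3 a4 b25 a6 b27
  row 3: b31 b32 a3 b34 a5 a6 a7
Rows 1 and 2 agree on A; apply A→B, G and equate their B, G entries.
Rows 2 and 3 agree on C, G; apply C, G→A and equate their A entries.
Rows 1 and 3 agree on A; apply A→B, G and equate their B, G entries.
No row becomes fully distinguished — the join is lossy.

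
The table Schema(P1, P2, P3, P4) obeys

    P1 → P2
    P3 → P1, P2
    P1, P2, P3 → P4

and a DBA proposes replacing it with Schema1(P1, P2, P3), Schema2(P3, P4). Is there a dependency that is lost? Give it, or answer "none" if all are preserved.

none

P1 → P2 lies within Schema1.
P3 → P1, P2 lies within Schema1.
P1, P2, P3 → P4: restricted closure across fragments reaches P4.
Every dependency is enforceable on the fragments, so the decomposition is dependency-preserving.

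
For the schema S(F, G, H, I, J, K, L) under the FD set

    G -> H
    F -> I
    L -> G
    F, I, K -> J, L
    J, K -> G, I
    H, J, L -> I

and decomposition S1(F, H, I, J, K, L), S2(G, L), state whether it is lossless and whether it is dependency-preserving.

lossless but not dependency-preserving

Lossless test: (L)⁺ = {G, H, L}, which contains all of one fragment — lossless.
Dependency preservation: the restricted closure of {G} across the fragments never reaches {H}, so G → H cannot be enforced without a join — not preserved.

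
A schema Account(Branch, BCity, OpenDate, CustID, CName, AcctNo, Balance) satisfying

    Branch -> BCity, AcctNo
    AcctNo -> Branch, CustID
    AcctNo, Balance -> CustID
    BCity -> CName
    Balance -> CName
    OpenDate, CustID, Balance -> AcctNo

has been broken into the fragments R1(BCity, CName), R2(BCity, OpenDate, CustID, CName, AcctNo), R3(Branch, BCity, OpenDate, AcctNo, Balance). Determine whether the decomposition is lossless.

Chase test. Columns are Branch, BCity, OpenDate, CustID, CName, AcctNo, Balance; row i has aⱼ where attribute j ∈ Ri, else bᵢⱼ.
Initial tableau (one row per fragment):
  row 1: b11 a2 b13 b14 a5 b16 b17
  row 2: b21 a2 a3 a4 a5 a6 b27
  row 3: a1 a2 a3 b34 b35 a6 a7
Rows 2 and 3 agree on AcctNo; apply AcctNo→Branch, CustID and equate their Branch, CustID entries.
Rows 1 and 3 agree on BCity; apply BCity→CName and equate their CName entries.
Row 3 is now all distinguished symbols — the join is lossless.

Yes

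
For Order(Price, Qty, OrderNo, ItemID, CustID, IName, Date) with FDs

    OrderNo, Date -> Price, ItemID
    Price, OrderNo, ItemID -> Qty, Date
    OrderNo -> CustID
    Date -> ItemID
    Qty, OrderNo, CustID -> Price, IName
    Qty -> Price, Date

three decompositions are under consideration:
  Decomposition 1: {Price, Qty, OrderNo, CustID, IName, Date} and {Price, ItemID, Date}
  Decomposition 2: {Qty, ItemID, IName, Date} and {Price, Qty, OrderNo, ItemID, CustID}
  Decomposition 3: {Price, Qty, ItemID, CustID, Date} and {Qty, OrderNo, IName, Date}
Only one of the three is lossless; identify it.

Decomposition 1: common = {Price, Date}, closure = {Price, ItemID, Date} → lossless.
Decomposition 2: common = {Qty, ItemID}, closure = {Price, Qty, ItemID, Date} → lossy.
Decomposition 3: common = {Qty, Date}, closure = {Price, Qty, ItemID, Date} → lossy.

Decomposition 1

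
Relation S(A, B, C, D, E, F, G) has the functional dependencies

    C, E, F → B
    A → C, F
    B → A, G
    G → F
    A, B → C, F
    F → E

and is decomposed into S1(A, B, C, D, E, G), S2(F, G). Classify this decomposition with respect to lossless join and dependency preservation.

Lossless test: (G)⁺ = {E, F, G}, which contains all of one fragment — lossless.
Dependency preservation: the restricted closure of {C, E, F} across the fragments never reaches {B}, so C, E, F → B cannot be enforced without a join — not preserved.

lossless but not dependency-preserving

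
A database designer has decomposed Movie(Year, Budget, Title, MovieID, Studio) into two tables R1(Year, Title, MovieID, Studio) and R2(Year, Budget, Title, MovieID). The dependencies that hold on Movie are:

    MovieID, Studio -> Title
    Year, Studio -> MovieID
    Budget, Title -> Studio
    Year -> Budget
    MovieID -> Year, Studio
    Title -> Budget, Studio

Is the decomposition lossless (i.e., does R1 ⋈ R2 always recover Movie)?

Yes

Common attributes: R1 ∩ R2 = {Year, Title, MovieID}.
Closure of {Year, Title, MovieID}: Year → Budget applies, adding Budget; MovieID → Year, Studio applies, adding Studio. So (Year, Title, MovieID)⁺ = {Year, Budget, Title, MovieID, Studio}.
This closure contains every attribute of R1, so R1 ∩ R2 → R1. The join is lossless.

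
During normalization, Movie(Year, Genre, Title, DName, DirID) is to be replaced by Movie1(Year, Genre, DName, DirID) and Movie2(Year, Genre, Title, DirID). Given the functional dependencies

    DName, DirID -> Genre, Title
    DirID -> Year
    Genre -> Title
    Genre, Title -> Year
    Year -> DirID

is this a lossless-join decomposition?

Yes

Common attributes: Movie1 ∩ Movie2 = {Year, Genre, DirID}.
Closure of {Year, Genre, DirID}: Genre → Title applies, adding Title. So (Year, Genre, DirID)⁺ = {Year, Genre, Title, DirID}.
This closure contains every attribute of Movie2, so Movie1 ∩ Movie2 → Movie2. The join is lossless.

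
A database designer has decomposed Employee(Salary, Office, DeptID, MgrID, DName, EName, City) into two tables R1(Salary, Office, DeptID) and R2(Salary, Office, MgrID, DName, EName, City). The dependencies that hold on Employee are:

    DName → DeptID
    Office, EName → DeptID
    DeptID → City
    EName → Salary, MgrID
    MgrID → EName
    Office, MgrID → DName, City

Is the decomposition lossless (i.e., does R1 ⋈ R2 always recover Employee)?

Common attributes: R1 ∩ R2 = {Salary, Office}.
No dependency enlarges {Salary, Office}, so (Salary, Office)⁺ = {Salary, Office}.
The closure contains neither all of R1 = {Salary, Office, DeptID} nor all of R2 = {Salary, Office, MgrID, DName, EName, City}, so the common attributes are not a superkey of either fragment. The join is lossy.

No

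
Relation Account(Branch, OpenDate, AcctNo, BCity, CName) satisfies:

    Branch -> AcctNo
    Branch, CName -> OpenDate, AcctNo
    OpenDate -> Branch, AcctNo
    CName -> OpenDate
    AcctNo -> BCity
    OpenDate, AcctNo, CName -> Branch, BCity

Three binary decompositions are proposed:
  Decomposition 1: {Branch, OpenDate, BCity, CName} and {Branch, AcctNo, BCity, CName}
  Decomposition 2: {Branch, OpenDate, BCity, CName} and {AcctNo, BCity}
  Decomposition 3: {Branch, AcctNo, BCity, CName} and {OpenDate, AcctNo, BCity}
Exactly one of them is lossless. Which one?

Decomposition 1

Decomposition 1: common = {Branch, BCity, CName}, closure = {Branch, OpenDate, AcctNo, BCity, CName} → lossless.
Decomposition 2: common = {BCity}, closure = {BCity} → lossy.
Decomposition 3: common = {AcctNo, BCity}, closure = {AcctNo, BCity} → lossy.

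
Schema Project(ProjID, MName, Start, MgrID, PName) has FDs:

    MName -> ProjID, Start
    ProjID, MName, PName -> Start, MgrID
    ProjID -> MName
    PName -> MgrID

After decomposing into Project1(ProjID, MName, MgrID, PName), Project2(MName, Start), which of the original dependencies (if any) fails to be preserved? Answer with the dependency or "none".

MName → ProjID, Start: restricted closure across fragments reaches ProjID, Start.
ProjID, MName, PName → Start, MgrID: restricted closure across fragments reaches Start, MgrID.
ProjID → MName lies within Project1.
PName → MgrID lies within Project1.
Every dependency is enforceable on the fragments, so the decomposition is dependency-preserving.

none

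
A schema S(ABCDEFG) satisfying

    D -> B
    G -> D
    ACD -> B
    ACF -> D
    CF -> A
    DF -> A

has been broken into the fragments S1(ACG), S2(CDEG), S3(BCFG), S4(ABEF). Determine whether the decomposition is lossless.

No

Chase test. Columns are ABCDEFG; row i has aⱼ where attribute j ∈ Si, else bᵢⱼ.
Initial tableau (one row per fragment):
  row 1: a1 b12 a3 b14 b15 b16 a7
  row 2: b21 b22 a3 a4 a5 b26 a7
  row 3: b31 a2 a3 b34 b35 a6 a7
  row 4: a1 a2 b43 b44 a5 a6 b47
Rows 1 and 2 agree on G; apply G→D and equate their D entries.
Rows 1 and 3 agree on G; apply G→D and equate their D entries.
Rows 1 and 2 agree on D; apply D→B and equate their B entries.
Rows 1 and 3 agree on D; apply D→B and equate their B entries.
No row becomes fully distinguished — the join is lossy.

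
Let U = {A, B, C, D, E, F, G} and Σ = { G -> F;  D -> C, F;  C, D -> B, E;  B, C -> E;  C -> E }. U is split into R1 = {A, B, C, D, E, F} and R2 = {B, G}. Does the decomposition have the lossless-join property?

No

Common attributes: R1 ∩ R2 = {B}.
No dependency enlarges {B}, so (B)⁺ = {B}.
The closure contains neither all of R1 = {A, B, C, D, E, F} nor all of R2 = {B, G}, so the common attributes are not a superkey of either fragment. The join is lossy.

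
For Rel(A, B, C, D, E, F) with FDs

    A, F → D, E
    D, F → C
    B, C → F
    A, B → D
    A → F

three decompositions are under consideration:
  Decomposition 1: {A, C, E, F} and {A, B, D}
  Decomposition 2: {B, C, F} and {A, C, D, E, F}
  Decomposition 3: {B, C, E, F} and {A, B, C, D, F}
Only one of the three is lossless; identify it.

Decomposition 1

Decomposition 1: common = {A}, closure = {A, C, D, E, F} → lossless.
Decomposition 2: common = {C, F}, closure = {C, F} → lossy.
Decomposition 3: common = {B, C, F}, closure = {B, C, F} → lossy.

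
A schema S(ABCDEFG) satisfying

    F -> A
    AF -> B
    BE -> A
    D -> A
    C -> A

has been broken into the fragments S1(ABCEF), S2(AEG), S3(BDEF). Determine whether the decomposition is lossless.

No

Chase test. Columns are ABCDEFG; row i has aⱼ where attribute j ∈ Si, else bᵢⱼ.
Initial tableau (one row per fragment):
  row 1: a1 a2 a3 b14 a5 a6 b17
  row 2: a1 b22 b23 b24 a5 b26 a7
  row 3: b31 a2 b33 a4 a5 a6 b37
Rows 1 and 3 agree on F; apply F→A and equate their A entries.
No row becomes fully distinguished — the join is lossy.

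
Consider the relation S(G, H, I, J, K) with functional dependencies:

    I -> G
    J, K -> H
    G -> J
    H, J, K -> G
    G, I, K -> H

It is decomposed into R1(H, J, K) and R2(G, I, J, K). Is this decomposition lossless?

Common attributes: R1 ∩ R2 = {J, K}.
Closure of {J, K}: J, K → H applies, adding H; H, J, K → G applies, adding G. So (J, K)⁺ = {G, H, J, K}.
This closure contains every attribute of R1, so R1 ∩ R2 → R1. The join is lossless.

Yes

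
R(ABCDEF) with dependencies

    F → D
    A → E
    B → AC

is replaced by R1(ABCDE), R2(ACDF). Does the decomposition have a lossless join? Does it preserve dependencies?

lossy but dependency-preserving

Lossless test: (ACD)⁺ = {ACDE}, which is a superkey of neither fragment — lossy.
Dependency preservation: every FD's attributes lie within a single fragment, so each can be enforced locally — preserved.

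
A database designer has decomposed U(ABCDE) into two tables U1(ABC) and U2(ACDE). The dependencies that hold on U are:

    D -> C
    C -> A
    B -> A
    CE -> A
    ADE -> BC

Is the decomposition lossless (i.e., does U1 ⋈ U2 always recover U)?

Common attributes: U1 ∩ U2 = {AC}.
No dependency enlarges {AC}, so (AC)⁺ = {AC}.
The closure contains neither all of U1 = {ABC} nor all of U2 = {ACDE}, so the common attributes are not a superkey of either fragment. The join is lossy.

No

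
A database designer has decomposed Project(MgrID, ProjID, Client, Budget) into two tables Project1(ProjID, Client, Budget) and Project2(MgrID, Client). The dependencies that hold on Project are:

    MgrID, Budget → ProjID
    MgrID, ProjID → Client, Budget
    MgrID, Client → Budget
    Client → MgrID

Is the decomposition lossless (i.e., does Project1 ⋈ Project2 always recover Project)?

Common attributes: Project1 ∩ Project2 = {Client}.
Closure of {Client}: Client → MgrID applies, adding MgrID; MgrID, Client → Budget applies, adding Budget; MgrID, Budget → ProjID applies, adding ProjID. So (Client)⁺ = {MgrID, ProjID, Client, Budget}.
This closure contains every attribute of Project1, so Project1 ∩ Project2 → Project1. The join is lossless.

Yes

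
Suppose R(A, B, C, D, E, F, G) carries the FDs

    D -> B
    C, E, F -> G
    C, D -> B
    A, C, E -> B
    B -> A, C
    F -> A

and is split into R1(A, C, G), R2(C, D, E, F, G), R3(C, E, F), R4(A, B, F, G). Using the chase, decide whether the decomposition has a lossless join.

Chase test. Columns are A, B, C, D, E, F, G; row i has aⱼ where attribute j ∈ Ri, else bᵢⱼ.
Initial tableau (one row per fragment):
  row 1: a1 b12 a3 b14 b15 b16 a7
  row 2: b21 b22 a3 a4 a5 a6 a7
  row 3: b31 b32 a3 b34 a5 a6 b37
  row 4: a1 a2 b43 b44 b45 a6 a7
Rows 2 and 3 agree on C, E, F; apply C, E, F→G and equate their G entries.
Rows 2 and 3 agree on F; apply F→A and equate their A entries.
Rows 2 and 4 agree on F; apply F→A and equate their A entries.
Rows 2 and 3 agree on A, C, E; apply A, C, E→B and equate their B entries.
No row becomes fully distinguished — the join is lossy.

No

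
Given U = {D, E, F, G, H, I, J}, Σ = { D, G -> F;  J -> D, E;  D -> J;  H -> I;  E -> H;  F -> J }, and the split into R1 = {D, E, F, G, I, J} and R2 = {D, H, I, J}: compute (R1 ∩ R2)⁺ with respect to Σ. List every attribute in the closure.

D, E, H, I, J

R1 ∩ R2 = {D, I, J}.
J → D, E applies, adding E
E → H applies, adding H
Closure: {D, E, H, I, J}.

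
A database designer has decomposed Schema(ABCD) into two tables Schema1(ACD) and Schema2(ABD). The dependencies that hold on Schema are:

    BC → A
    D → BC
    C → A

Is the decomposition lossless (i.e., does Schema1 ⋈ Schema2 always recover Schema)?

Yes

Common attributes: Schema1 ∩ Schema2 = {AD}.
Closure of {AD}: D → BC applies, adding BC. So (AD)⁺ = {ABCD}.
This closure contains every attribute of Schema1, so Schema1 ∩ Schema2 → Schema1. The join is lossless.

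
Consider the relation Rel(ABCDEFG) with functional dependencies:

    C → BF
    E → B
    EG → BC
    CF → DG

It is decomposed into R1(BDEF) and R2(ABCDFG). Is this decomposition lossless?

No

Common attributes: R1 ∩ R2 = {BDF}.
No dependency enlarges {BDF}, so (BDF)⁺ = {BDF}.
The closure contains neither all of R1 = {BDEF} nor all of R2 = {ABCDFG}, so the common attributes are not a superkey of either fragment. The join is lossy.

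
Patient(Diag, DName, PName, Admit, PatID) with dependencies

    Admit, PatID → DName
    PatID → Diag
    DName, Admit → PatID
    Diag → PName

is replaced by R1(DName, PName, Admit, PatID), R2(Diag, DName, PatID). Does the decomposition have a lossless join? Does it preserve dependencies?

Lossless test: (DName, PatID)⁺ = {Diag, DName, PName, PatID}, which contains all of one fragment — lossless.
Dependency preservation: the restricted closure of {Diag} across the fragments never reaches {PName}, so Diag → PName cannot be enforced without a join — not preserved.

lossless but not dependency-preserving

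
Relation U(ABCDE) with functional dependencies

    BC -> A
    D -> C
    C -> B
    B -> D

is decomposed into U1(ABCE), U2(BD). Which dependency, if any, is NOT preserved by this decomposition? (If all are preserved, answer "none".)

none

BC → A lies within U1.
D → C: restricted closure across fragments reaches C.
C → B lies within U1.
B → D lies within U2.
Every dependency is enforceable on the fragments, so the decomposition is dependency-preserving.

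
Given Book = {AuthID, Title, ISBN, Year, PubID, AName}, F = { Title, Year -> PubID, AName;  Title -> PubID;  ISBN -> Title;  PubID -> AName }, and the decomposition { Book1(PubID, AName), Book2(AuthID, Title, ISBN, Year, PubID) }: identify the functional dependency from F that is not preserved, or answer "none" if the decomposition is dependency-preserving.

Title, Year → PubID, AName: restricted closure across fragments reaches PubID, AName.
Title → PubID lies within Book2.
ISBN → Title lies within Book2.
PubID → AName lies within Book1.
Every dependency is enforceable on the fragments, so the decomposition is dependency-preserving.

none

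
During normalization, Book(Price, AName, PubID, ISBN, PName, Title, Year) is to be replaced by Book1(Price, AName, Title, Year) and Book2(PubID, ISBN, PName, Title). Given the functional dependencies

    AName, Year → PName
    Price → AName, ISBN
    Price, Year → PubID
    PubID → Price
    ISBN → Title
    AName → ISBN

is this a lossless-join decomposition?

No

Common attributes: Book1 ∩ Book2 = {Title}.
No dependency enlarges {Title}, so (Title)⁺ = {Title}.
The closure contains neither all of Book1 = {Price, AName, Title, Year} nor all of Book2 = {PubID, ISBN, PName, Title}, so the common attributes are not a superkey of either fragment. The join is lossy.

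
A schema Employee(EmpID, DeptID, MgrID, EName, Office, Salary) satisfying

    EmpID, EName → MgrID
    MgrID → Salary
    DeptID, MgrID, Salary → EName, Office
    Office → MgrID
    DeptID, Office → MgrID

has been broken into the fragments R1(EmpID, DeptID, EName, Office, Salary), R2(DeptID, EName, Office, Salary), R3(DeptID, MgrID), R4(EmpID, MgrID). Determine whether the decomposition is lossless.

No

Chase test. Columns are EmpID, DeptID, MgrID, EName, Office, Salary; row i has aⱼ where attribute j ∈ Ri, else bᵢⱼ.
Initial tableau (one row per fragment):
  row 1: a1 a2 b13 a4 a5 a6
  row 2: b21 a2 b23 a4 a5 a6
  row 3: b31 a2 a3 b34 b35 b36
  row 4: a1 b42 a3 b44 b45 b46
Rows 3 and 4 agree on MgrID; apply MgrID→Salary and equate their Salary entries.
Rows 1 and 2 agree on Office; apply Office→MgrID and equate their MgrID entries.
No row becomes fully distinguished — the join is lossy.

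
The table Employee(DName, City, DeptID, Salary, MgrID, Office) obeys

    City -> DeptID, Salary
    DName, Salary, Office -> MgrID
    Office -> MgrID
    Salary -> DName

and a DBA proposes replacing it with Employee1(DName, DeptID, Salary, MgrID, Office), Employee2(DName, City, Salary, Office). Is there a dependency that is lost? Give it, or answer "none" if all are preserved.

City -> DeptID, Salary

Check City → DeptID, Salary: no single fragment contains all of {City, DeptID, Salary}, and the restricted closure of {City} across the fragments never reaches {DeptID, Salary}.
DName, Salary, Office → MgrID is preserved.
Office → MgrID is preserved.
Salary → DName is preserved.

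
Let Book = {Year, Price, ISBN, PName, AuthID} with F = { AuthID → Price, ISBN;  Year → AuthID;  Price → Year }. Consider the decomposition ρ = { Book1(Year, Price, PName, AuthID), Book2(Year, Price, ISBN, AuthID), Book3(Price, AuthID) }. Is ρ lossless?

Chase test. Columns are Year, Price, ISBN, PName, AuthID; row i has aⱼ where attribute j ∈ Booki, else bᵢⱼ.
Initial tableau (one row per fragment):
  row 1: a1 a2 b13 a4 a5
  row 2: a1 a2 a3 b24 a5
  row 3: b31 a2 b33 b34 a5
Rows 1 and 2 agree on AuthID; apply AuthID→Price, ISBN and equate their Price, ISBN entries.
Rows 1 and 3 agree on AuthID; apply AuthID→Price, ISBN and equate their Price, ISBN entries.
Rows 1 and 3 agree on Price; apply Price→Year and equate their Year entries.
Row 1 is now all distinguished symbols — the join is lossless.

Yes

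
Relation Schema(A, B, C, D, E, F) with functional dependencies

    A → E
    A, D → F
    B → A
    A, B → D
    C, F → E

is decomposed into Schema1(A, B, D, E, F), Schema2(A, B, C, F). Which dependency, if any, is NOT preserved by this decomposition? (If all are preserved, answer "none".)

C, F → E

Check C, F → E: no single fragment contains all of {C, E, F}, and the restricted closure of {C, F} across the fragments never reaches {E}.
A → E is preserved.
A, D → F is preserved.
B → A is preserved.
A, B → D is preserved.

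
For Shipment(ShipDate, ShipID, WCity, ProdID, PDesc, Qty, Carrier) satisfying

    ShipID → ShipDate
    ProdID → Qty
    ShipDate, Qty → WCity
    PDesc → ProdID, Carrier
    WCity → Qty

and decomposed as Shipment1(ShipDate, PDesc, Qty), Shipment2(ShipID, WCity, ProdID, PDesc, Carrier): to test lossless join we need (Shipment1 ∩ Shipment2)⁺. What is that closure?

ProdID, PDesc, Qty, Carrier

Shipment1 ∩ Shipment2 = {PDesc}.
PDesc → ProdID, Carrier applies, adding ProdID, Carrier
ProdID → Qty applies, adding Qty
Closure: {ProdID, PDesc, Qty, Carrier}.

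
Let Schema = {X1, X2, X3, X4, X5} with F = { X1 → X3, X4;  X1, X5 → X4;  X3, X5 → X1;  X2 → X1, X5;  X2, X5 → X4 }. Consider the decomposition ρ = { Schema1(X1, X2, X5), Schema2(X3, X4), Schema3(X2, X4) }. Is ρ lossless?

No

Chase test. Columns are X1, X2, X3, X4, X5; row i has aⱼ where attribute j ∈ Schemai, else bᵢⱼ.
Initial tableau (one row per fragment):
  row 1: a1 a2 b13 b14 a5
  row 2: b21 b22 a3 a4 b25
  row 3: b31 a2 b33 a4 b35
Rows 1 and 3 agree on X2; apply X2→X1, X5 and equate their X1, X5 entries.
Rows 1 and 3 agree on X2, X5; apply X2, X5→X4 and equate their X4 entries.
Rows 1 and 3 agree on X1; apply X1→X3, X4 and equate their X3, X4 entries.
No row becomes fully distinguished — the join is lossy.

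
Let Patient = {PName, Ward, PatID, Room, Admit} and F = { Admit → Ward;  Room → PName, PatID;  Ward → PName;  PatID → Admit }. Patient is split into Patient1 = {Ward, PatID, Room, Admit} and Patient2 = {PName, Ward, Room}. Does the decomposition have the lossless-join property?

Yes

Common attributes: Patient1 ∩ Patient2 = {Ward, Room}.
Closure of {Ward, Room}: Room → PName, PatID applies, adding PName, PatID; PatID → Admit applies, adding Admit. So (Ward, Room)⁺ = {PName, Ward, PatID, Room, Admit}.
This closure contains every attribute of Patient1, so Patient1 ∩ Patient2 → Patient1. The join is lossless.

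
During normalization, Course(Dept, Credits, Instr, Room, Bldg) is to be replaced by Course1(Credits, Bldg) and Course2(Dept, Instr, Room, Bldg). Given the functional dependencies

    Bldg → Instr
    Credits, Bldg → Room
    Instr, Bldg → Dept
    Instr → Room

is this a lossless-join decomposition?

Common attributes: Course1 ∩ Course2 = {Bldg}.
Closure of {Bldg}: Bldg → Instr applies, adding Instr; Instr, Bldg → Dept applies, adding Dept; Instr → Room applies, adding Room. So (Bldg)⁺ = {Dept, Instr, Room, Bldg}.
This closure contains every attribute of Course2, so Course1 ∩ Course2 → Course2. The join is lossless.

Yes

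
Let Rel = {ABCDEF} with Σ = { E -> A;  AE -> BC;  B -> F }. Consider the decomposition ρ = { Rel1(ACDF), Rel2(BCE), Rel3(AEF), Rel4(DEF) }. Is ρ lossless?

Chase test. Columns are ABCDEF; row i has aⱼ where attribute j ∈ Reli, else bᵢⱼ.
Initial tableau (one row per fragment):
  row 1: a1 b12 a3 a4 b15 a6
  row 2: b21 a2 a3 b24 a5 b26
  row 3: a1 b32 b33 b34 a5 a6
  row 4: b41 b42 b43 a4 a5 a6
Rows 2 and 3 agree on E; apply E→A and equate their A entries.
Rows 2 and 4 agree on E; apply E→A and equate their A entries.
Rows 2 and 3 agree on AE; apply AE→BC and equate their BC entries.
Rows 2 and 4 agree on AE; apply AE→BC and equate their BC entries.
Rows 2 and 3 agree on B; apply B→F and equate their F entries.
Row 4 is now all distinguished symbols — the join is lossless.

Yes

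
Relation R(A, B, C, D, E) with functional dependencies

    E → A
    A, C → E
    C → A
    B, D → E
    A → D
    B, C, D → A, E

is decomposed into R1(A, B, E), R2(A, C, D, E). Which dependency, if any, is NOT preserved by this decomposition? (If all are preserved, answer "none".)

Check B, D → E: no single fragment contains all of {B, D, E}, and the restricted closure of {B, D} across the fragments never reaches {E}.
E → A is preserved.
A, C → E is preserved.
C → A is preserved.
A → D is preserved.
B, C, D → A, E is preserved.

B, D → E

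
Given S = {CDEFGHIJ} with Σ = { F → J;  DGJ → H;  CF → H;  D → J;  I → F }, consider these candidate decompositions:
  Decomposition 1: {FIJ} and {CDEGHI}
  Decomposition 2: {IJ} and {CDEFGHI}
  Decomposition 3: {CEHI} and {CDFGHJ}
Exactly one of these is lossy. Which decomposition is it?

Decomposition 3

Decomposition 1: common = {I}, closure = {FIJ} → lossless.
Decomposition 2: common = {I}, closure = {FIJ} → lossless.
Decomposition 3: common = {CH}, closure = {CH} → lossy.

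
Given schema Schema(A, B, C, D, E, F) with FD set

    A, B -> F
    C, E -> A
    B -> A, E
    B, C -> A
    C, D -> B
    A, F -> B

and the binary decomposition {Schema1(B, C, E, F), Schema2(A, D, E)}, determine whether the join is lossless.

Common attributes: Schema1 ∩ Schema2 = {E}.
No dependency enlarges {E}, so (E)⁺ = {E}.
The closure contains neither all of Schema1 = {B, C, E, F} nor all of Schema2 = {A, D, E}, so the common attributes are not a superkey of either fragment. The join is lossy.

No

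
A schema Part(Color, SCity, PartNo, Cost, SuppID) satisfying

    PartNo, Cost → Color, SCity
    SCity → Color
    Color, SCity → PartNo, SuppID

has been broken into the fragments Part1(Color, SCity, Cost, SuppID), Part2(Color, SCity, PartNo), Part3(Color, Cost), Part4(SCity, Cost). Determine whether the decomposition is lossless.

Chase test. Columns are Color, SCity, PartNo, Cost, SuppID; row i has aⱼ where attribute j ∈ Parti, else bᵢⱼ.
Initial tableau (one row per fragment):
  row 1: a1 a2 b13 a4 a5
  row 2: a1 a2 a3 b24 b25
  row 3: a1 b32 b33 a4 b35
  row 4: b41 a2 b43 a4 b45
Rows 1 and 4 agree on SCity; apply SCity→Color and equate their Color entries.
Rows 1 and 2 agree on Color, SCity; apply Color, SCity→PartNo, SuppID and equate their PartNo, SuppID entries.
Rows 1 and 4 agree on Color, SCity; apply Color, SCity→PartNo, SuppID and equate their PartNo, SuppID entries.
Row 1 is now all distinguished symbols — the join is lossless.

Yes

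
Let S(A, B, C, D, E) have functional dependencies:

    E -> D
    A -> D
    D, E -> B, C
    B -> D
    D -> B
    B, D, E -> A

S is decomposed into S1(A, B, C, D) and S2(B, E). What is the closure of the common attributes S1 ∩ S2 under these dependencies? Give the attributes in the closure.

S1 ∩ S2 = {B}.
B → D applies, adding D
Closure: {B, D}.

B, D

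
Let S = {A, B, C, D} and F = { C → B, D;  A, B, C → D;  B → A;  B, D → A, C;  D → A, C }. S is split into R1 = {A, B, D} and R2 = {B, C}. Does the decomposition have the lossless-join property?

Common attributes: R1 ∩ R2 = {B}.
Closure of {B}: B → A applies, adding A. So (B)⁺ = {A, B}.
The closure contains neither all of R1 = {A, B, D} nor all of R2 = {B, C}, so the common attributes are not a superkey of either fragment. The join is lossy.

No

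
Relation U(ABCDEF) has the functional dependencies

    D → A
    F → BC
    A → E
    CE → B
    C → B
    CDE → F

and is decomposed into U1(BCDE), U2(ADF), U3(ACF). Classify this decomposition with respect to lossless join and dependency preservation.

lossless but not dependency-preserving

Lossless test (chase): Rows 1 and 2 agree on D; apply D→A and equate their A entries. Rows 2 and 3 agree on F; apply F→BC and equate their BC entries. Rows 1 and 2 agree on A; apply A→E and equate their E entries. Rows 1 and 3 agree on A; apply A→E and equate their E entries. Rows 1 and 2 agree on CE; apply CE→B and equate their B entries. Rows 1 and 2 agree on CDE; apply CDE→F and equate their F entries. Row 1 is now all distinguished symbols — the join is lossless.
Dependency preservation: the restricted closure of {A} across the fragments never reaches {E}, so A → E cannot be enforced without a join — not preserved.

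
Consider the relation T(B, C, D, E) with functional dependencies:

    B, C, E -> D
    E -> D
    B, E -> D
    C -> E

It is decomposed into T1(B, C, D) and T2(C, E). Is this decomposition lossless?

Common attributes: T1 ∩ T2 = {C}.
Closure of {C}: C → E applies, adding E; E → D applies, adding D. So (C)⁺ = {C, D, E}.
This closure contains every attribute of T2, so T1 ∩ T2 → T2. The join is lossless.

Yes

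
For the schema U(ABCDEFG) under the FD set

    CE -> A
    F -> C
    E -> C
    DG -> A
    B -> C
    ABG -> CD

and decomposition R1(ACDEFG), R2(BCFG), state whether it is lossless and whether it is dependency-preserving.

lossy and not dependency-preserving

Lossless test: (CFG)⁺ = {CFG}, which is a superkey of neither fragment — lossy.
Dependency preservation: the restricted closure of {ABG} across the fragments never reaches {CD}, so ABG → CD cannot be enforced without a join — not preserved.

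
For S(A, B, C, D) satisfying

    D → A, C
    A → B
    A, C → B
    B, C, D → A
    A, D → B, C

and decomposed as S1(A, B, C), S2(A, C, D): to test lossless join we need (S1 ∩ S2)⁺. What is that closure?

S1 ∩ S2 = {A, C}.
A → B applies, adding B
Closure: {A, B, C}.

A, B, C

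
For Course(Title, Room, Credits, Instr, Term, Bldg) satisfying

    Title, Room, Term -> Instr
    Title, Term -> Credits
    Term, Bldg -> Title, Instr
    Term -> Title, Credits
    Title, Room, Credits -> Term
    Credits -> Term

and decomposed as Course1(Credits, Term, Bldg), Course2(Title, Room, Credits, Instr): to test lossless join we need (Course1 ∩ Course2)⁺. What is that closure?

Title, Credits, Term

Course1 ∩ Course2 = {Credits}.
Credits → Term applies, adding Term
Term → Title, Credits applies, adding Title
Closure: {Title, Credits, Term}.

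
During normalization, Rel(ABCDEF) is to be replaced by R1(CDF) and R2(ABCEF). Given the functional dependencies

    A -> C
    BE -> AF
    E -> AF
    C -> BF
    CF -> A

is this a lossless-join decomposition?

Common attributes: R1 ∩ R2 = {CF}.
Closure of {CF}: C → BF applies, adding B; CF → A applies, adding A. So (CF)⁺ = {ABCF}.
The closure contains neither all of R1 = {CDF} nor all of R2 = {ABCEF}, so the common attributes are not a superkey of either fragment. The join is lossy.

No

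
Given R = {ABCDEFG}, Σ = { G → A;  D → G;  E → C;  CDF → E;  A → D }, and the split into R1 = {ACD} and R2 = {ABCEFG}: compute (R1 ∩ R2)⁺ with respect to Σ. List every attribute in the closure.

R1 ∩ R2 = {AC}.
A → D applies, adding D
D → G applies, adding G
Closure: {ACDG}.

ACDG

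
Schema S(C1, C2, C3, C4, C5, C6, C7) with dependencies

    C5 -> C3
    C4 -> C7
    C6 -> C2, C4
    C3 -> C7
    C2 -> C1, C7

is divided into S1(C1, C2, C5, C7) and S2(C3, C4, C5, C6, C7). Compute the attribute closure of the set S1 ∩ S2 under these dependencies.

C3, C5, C7

S1 ∩ S2 = {C5, C7}.
C5 → C3 applies, adding C3
Closure: {C3, C5, C7}.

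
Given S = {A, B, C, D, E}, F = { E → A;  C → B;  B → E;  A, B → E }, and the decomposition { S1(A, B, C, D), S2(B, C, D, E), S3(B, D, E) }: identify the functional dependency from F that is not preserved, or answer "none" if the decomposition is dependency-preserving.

E → A

Check E → A: no single fragment contains all of {A, E}, and the restricted closure of {E} across the fragments never reaches {A}.
C → B is preserved.
B → E is preserved.
A, B → E is preserved.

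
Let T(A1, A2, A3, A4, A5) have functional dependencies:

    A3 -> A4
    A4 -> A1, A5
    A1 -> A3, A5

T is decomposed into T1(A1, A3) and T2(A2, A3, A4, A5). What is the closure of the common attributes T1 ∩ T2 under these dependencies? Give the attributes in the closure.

T1 ∩ T2 = {A3}.
A3 → A4 applies, adding A4
A4 → A1, A5 applies, adding A1, A5
Closure: {A1, A3, A4, A5}.

A1, A3, A4, A5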